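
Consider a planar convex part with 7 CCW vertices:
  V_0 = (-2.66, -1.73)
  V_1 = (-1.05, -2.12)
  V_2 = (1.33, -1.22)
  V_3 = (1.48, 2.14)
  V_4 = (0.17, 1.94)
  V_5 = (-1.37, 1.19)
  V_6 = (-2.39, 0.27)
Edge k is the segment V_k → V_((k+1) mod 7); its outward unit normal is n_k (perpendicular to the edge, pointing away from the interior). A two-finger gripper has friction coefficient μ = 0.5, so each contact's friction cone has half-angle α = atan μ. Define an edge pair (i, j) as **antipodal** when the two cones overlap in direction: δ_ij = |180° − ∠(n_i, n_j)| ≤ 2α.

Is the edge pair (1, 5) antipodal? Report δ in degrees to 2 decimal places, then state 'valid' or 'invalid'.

δ = 21.34°, valid

α = atan 0.5 = 26.57°;  2α = 53.13°
edge 1: e_1 = (+2.38, +0.90);  n_1 = (+0.3537, -0.9354)
edge 5: e_5 = (-1.02, -0.92);  n_5 = (-0.6698, +0.7426)
∠(n_1, n_5) = 158.66°
δ = |180° − 158.66°| = 21.34°
21.34° ≤ 2α = 53.13°  →  valid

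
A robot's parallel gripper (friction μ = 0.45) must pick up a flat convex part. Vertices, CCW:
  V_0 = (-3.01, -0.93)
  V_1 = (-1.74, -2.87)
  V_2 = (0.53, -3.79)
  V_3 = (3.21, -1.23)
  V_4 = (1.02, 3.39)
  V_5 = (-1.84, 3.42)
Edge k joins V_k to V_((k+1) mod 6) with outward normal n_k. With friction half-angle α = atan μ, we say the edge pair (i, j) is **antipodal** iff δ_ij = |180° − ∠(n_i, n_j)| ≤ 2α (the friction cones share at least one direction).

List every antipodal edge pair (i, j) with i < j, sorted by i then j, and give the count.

count = 6; pairs: (0,3), (1,3), (1,4), (2,4), (2,5), (3,5)

α = atan 0.45 = 24.23°;  2α = 48.46°
n_0 = (-0.8367, -0.5477)
n_1 = (-0.3756, -0.9268)
n_2 = (+0.6907, -0.7231)
n_3 = (+0.9036, +0.4283)
n_4 = (+0.0105, +0.9999)
n_5 = (-0.9657, +0.2597)
  (0,1): δ = 145.27°  ·
  (0,2): δ = 79.52°  ·
  (0,3): δ = 7.85°  ✓
  (0,4): δ = 56.19°  ·
  (0,5): δ = 131.74°  ·
  (1,2): δ = 114.25°  ·
  (1,3): δ = 42.58°  ✓
  (1,4): δ = 21.46°  ✓
  (1,5): δ = 97.01°  ·
  (2,3): δ = 108.33°  ·
  (2,4): δ = 44.29°  ✓
  (2,5): δ = 31.26°  ✓
  (3,4): δ = 115.96°  ·
  (3,5): δ = 40.42°  ✓
  (4,5): δ = 104.45°  ·
antipodal pairs: 6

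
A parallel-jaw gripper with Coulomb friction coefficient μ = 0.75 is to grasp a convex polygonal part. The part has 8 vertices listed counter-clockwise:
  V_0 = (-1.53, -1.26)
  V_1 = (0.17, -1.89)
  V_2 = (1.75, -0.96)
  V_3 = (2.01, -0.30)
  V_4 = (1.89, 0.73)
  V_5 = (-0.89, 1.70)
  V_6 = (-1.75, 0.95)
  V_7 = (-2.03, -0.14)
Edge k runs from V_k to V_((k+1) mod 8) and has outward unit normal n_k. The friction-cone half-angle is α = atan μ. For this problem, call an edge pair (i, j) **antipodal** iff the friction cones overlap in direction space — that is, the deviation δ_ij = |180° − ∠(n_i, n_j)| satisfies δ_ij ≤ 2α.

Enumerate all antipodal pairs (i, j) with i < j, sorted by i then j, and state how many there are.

α = atan 0.75 = 36.87°;  2α = 73.74°
n_0 = (-0.3475, -0.9377)
n_1 = (+0.5073, -0.8618)
n_2 = (+0.9304, -0.3665)
n_3 = (+0.9933, +0.1157)
n_4 = (+0.3294, +0.9442)
n_5 = (-0.6573, +0.7537)
n_6 = (-0.9686, +0.2488)
n_7 = (-0.9131, -0.4077)
  (0,1): δ = 129.18°  ·
  (0,2): δ = 91.17°  ·
  (0,3): δ = 63.02°  ✓
  (0,4): δ = 1.10°  ✓
  (0,5): δ = 61.43°  ✓
  (0,6): δ = 95.93°  ·
  (0,7): δ = 134.39°  ·
  (1,2): δ = 141.98°  ·
  (1,3): δ = 113.84°  ·
  (1,4): δ = 49.72°  ✓
  (1,5): δ = 10.61°  ✓
  (1,6): δ = 45.11°  ✓
  (1,7): δ = 83.58°  ·
  (2,3): δ = 151.85°  ·
  (2,4): δ = 87.73°  ·
  (2,5): δ = 27.41°  ✓
  (2,6): δ = 7.09°  ✓
  (2,7): δ = 45.56°  ✓
  (3,4): δ = 115.88°  ·
  (3,5): δ = 55.55°  ✓
  (3,6): δ = 21.05°  ✓
  (3,7): δ = 17.41°  ✓
  (4,5): δ = 119.67°  ·
  (4,6): δ = 85.17°  ·
  (4,7): δ = 46.71°  ✓
  (5,6): δ = 145.50°  ·
  (5,7): δ = 107.03°  ·
  (6,7): δ = 141.54°  ·
antipodal pairs: 13

count = 13; pairs: (0,3), (0,4), (0,5), (1,4), (1,5), (1,6), (2,5), (2,6), (2,7), (3,5), (3,6), (3,7), (4,7)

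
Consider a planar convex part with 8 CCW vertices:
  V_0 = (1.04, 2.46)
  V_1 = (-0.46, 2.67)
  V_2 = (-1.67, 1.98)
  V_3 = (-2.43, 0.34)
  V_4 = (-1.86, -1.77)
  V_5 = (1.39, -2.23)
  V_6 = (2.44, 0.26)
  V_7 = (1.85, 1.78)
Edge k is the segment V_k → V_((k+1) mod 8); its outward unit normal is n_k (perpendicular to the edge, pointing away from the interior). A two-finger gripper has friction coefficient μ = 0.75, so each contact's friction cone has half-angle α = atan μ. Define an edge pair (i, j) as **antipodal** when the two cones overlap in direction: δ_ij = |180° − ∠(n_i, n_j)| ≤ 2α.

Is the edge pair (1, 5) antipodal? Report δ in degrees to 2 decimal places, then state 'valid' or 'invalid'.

α = atan 0.75 = 36.87°;  2α = 73.74°
edge 1: e_1 = (-1.21, -0.69);  n_1 = (-0.4954, +0.8687)
edge 5: e_5 = (+1.05, +2.49);  n_5 = (+0.9214, -0.3886)
∠(n_1, n_5) = 142.56°
δ = |180° − 142.56°| = 37.44°
37.44° ≤ 2α = 73.74°  →  valid

δ = 37.44°, valid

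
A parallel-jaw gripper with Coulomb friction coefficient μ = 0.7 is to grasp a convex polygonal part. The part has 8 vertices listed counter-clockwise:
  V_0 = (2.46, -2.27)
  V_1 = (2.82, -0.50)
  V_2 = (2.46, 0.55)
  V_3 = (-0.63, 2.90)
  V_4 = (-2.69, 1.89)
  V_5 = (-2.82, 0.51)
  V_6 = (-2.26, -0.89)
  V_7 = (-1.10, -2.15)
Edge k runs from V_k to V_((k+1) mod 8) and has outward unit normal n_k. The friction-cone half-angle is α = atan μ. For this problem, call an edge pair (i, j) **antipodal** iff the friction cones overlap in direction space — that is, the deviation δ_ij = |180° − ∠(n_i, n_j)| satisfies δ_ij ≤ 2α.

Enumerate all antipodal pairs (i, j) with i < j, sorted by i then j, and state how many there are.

count = 13; pairs: (0,3), (0,4), (0,5), (0,6), (1,4), (1,5), (1,6), (1,7), (2,4), (2,5), (2,6), (2,7), (3,7)

α = atan 0.7 = 34.99°;  2α = 69.98°
n_0 = (+0.9799, -0.1993)
n_1 = (+0.9459, +0.3243)
n_2 = (+0.6053, +0.7960)
n_3 = (-0.4402, +0.8979)
n_4 = (-0.9956, +0.0938)
n_5 = (-0.9285, -0.3714)
n_6 = (-0.7357, -0.6773)
n_7 = (-0.0337, -0.9994)
  (0,1): δ = 149.58°  ·
  (0,2): δ = 115.76°  ·
  (0,3): δ = 52.39°  ✓
  (0,4): δ = 6.12°  ✓
  (0,5): δ = 33.30°  ✓
  (0,6): δ = 54.13°  ✓
  (0,7): δ = 99.57°  ·
  (1,2): δ = 146.18°  ·
  (1,3): δ = 82.81°  ·
  (1,4): δ = 24.31°  ✓
  (1,5): δ = 2.88°  ✓
  (1,6): δ = 23.71°  ✓
  (1,7): δ = 69.14°  ✓
  (2,3): δ = 116.63°  ·
  (2,4): δ = 58.13°  ✓
  (2,5): δ = 30.94°  ✓
  (2,6): δ = 10.11°  ✓
  (2,7): δ = 35.32°  ✓
  (3,4): δ = 121.50°  ·
  (3,5): δ = 94.32°  ·
  (3,6): δ = 73.48°  ·
  (3,7): δ = 28.05°  ✓
  (4,5): δ = 152.82°  ·
  (4,6): δ = 131.98°  ·
  (4,7): δ = 86.55°  ·
  (5,6): δ = 159.17°  ·
  (5,7): δ = 113.73°  ·
  (6,7): δ = 134.56°  ·
antipodal pairs: 13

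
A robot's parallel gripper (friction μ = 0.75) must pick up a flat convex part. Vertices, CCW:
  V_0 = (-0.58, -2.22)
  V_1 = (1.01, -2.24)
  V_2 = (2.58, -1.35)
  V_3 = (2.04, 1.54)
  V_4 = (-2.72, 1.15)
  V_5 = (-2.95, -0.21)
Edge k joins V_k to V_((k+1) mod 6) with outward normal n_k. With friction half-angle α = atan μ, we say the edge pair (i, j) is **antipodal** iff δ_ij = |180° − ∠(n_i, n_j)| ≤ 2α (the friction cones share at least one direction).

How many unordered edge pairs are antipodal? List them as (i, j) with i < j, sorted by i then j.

α = atan 0.75 = 36.87°;  2α = 73.74°
n_0 = (-0.0126, -0.9999)
n_1 = (+0.4932, -0.8699)
n_2 = (+0.9830, +0.1837)
n_3 = (-0.0817, +0.9967)
n_4 = (-0.9860, +0.1667)
n_5 = (-0.6468, -0.7627)
  (0,1): δ = 149.73°  ·
  (0,2): δ = 78.70°  ·
  (0,3): δ = 5.40°  ✓
  (0,4): δ = 81.12°  ·
  (0,5): δ = 140.42°  ·
  (1,2): δ = 108.96°  ·
  (1,3): δ = 24.86°  ✓
  (1,4): δ = 50.85°  ✓
  (1,5): δ = 110.15°  ·
  (2,3): δ = 95.90°  ·
  (2,4): δ = 20.18°  ✓
  (2,5): δ = 39.11°  ✓
  (3,4): δ = 104.28°  ·
  (3,5): δ = 44.99°  ✓
  (4,5): δ = 120.70°  ·
antipodal pairs: 6

count = 6; pairs: (0,3), (1,3), (1,4), (2,4), (2,5), (3,5)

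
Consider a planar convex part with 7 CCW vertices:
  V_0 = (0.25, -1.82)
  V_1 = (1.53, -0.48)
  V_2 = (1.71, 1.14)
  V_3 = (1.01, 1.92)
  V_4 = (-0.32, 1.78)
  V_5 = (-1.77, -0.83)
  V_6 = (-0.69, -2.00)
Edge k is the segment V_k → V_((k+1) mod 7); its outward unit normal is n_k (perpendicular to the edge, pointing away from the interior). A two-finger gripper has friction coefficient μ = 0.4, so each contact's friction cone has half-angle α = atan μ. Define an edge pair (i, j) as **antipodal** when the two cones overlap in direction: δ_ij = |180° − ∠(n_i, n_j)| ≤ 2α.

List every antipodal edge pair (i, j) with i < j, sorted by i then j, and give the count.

α = atan 0.4 = 21.80°;  2α = 43.60°
n_0 = (+0.7231, -0.6907)
n_1 = (+0.9939, -0.1104)
n_2 = (+0.7442, +0.6679)
n_3 = (-0.1047, +0.9945)
n_4 = (-0.8742, +0.4856)
n_5 = (-0.7348, -0.6783)
n_6 = (+0.1881, -0.9822)
  (0,1): δ = 142.65°  ·
  (0,2): δ = 94.41°  ·
  (0,3): δ = 40.30°  ✓
  (0,4): δ = 14.63°  ✓
  (0,5): δ = 86.40°  ·
  (0,6): δ = 144.53°  ·
  (1,2): δ = 131.75°  ·
  (1,3): δ = 77.65°  ·
  (1,4): δ = 22.71°  ✓
  (1,5): δ = 49.05°  ·
  (1,6): δ = 107.18°  ·
  (2,3): δ = 125.90°  ·
  (2,4): δ = 70.96°  ·
  (2,5): δ = 0.80°  ✓
  (2,6): δ = 58.93°  ·
  (3,4): δ = 125.06°  ·
  (3,5): δ = 53.30°  ·
  (3,6): δ = 4.83°  ✓
  (4,5): δ = 108.24°  ·
  (4,6): δ = 50.11°  ·
  (5,6): δ = 121.87°  ·
antipodal pairs: 5

count = 5; pairs: (0,3), (0,4), (1,4), (2,5), (3,6)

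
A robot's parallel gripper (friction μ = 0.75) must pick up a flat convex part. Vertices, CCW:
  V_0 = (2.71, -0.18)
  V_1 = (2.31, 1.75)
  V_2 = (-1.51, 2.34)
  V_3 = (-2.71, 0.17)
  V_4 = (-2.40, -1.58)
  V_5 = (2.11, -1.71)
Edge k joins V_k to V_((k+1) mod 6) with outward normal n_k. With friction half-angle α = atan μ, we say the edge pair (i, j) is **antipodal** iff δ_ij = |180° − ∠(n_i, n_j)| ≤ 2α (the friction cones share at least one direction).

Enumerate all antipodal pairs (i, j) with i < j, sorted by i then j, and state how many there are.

count = 7; pairs: (0,2), (0,3), (1,3), (1,4), (2,4), (2,5), (3,5)

α = atan 0.75 = 36.87°;  2α = 73.74°
n_0 = (+0.9792, +0.2029)
n_1 = (+0.1526, +0.9883)
n_2 = (-0.8751, +0.4839)
n_3 = (-0.9847, -0.1744)
n_4 = (-0.0288, -0.9996)
n_5 = (+0.9310, -0.3651)
  (0,1): δ = 110.49°  ·
  (0,2): δ = 40.65°  ✓
  (0,3): δ = 1.66°  ✓
  (0,4): δ = 76.64°  ·
  (0,5): δ = 146.88°  ·
  (1,2): δ = 110.16°  ·
  (1,3): δ = 71.17°  ✓
  (1,4): δ = 7.13°  ✓
  (1,5): δ = 77.37°  ·
  (2,3): δ = 141.01°  ·
  (2,4): δ = 62.71°  ✓
  (2,5): δ = 7.53°  ✓
  (3,4): δ = 101.70°  ·
  (3,5): δ = 31.46°  ✓
  (4,5): δ = 109.76°  ·
antipodal pairs: 7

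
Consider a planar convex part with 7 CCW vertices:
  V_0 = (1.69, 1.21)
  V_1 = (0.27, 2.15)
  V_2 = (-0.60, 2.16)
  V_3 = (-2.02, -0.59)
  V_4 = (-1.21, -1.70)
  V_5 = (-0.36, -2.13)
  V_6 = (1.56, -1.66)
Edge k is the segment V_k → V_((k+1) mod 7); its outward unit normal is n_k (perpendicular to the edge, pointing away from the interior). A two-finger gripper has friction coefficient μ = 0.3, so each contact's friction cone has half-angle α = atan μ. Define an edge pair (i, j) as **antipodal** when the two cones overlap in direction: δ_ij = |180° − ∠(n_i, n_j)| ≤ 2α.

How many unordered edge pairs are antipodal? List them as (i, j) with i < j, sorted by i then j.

count = 5; pairs: (0,3), (0,4), (1,4), (1,5), (2,6)

α = atan 0.3 = 16.70°;  2α = 33.40°
n_0 = (+0.5520, +0.8339)
n_1 = (+0.0115, +0.9999)
n_2 = (-0.8885, +0.4588)
n_3 = (-0.8078, -0.5895)
n_4 = (-0.4514, -0.8923)
n_5 = (+0.2378, -0.9713)
n_6 = (+0.9990, -0.0452)
  (0,1): δ = 147.16°  ·
  (0,2): δ = 83.81°  ·
  (0,3): δ = 20.38°  ✓
  (0,4): δ = 6.67°  ✓
  (0,5): δ = 47.26°  ·
  (0,6): δ = 120.91°  ·
  (1,2): δ = 116.65°  ·
  (1,3): δ = 53.22°  ·
  (1,4): δ = 26.18°  ✓
  (1,5): δ = 14.41°  ✓
  (1,6): δ = 88.07°  ·
  (2,3): δ = 116.57°  ·
  (2,4): δ = 89.52°  ·
  (2,5): δ = 48.93°  ·
  (2,6): δ = 24.72°  ✓
  (3,4): δ = 152.95°  ·
  (3,5): δ = 112.36°  ·
  (3,6): δ = 38.71°  ·
  (4,5): δ = 139.41°  ·
  (4,6): δ = 65.76°  ·
  (5,6): δ = 106.35°  ·
antipodal pairs: 5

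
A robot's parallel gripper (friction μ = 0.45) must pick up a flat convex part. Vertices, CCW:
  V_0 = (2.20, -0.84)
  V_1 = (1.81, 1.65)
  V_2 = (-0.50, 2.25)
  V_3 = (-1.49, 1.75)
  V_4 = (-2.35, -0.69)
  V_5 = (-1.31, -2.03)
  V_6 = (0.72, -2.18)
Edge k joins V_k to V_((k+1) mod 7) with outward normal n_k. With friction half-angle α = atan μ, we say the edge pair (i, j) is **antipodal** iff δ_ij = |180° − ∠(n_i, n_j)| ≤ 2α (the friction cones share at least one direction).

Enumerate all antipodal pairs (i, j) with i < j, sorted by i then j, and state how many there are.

count = 7; pairs: (0,3), (0,4), (1,4), (1,5), (2,5), (2,6), (3,6)

α = atan 0.45 = 24.23°;  2α = 48.46°
n_0 = (+0.9880, +0.1547)
n_1 = (+0.2514, +0.9679)
n_2 = (-0.4508, +0.8926)
n_3 = (-0.9431, +0.3324)
n_4 = (-0.7900, -0.6131)
n_5 = (-0.0737, -0.9973)
n_6 = (+0.6712, -0.7413)
  (0,1): δ = 113.46°  ·
  (0,2): δ = 72.11°  ·
  (0,3): δ = 28.32°  ✓
  (0,4): δ = 28.91°  ✓
  (0,5): δ = 76.87°  ·
  (0,6): δ = 123.26°  ·
  (1,2): δ = 138.64°  ·
  (1,3): δ = 94.86°  ·
  (1,4): δ = 37.62°  ✓
  (1,5): δ = 10.33°  ✓
  (1,6): δ = 56.72°  ·
  (2,3): δ = 136.21°  ·
  (2,4): δ = 78.98°  ·
  (2,5): δ = 31.02°  ✓
  (2,6): δ = 15.36°  ✓
  (3,4): δ = 122.77°  ·
  (3,5): δ = 74.81°  ·
  (3,6): δ = 28.43°  ✓
  (4,5): δ = 132.04°  ·
  (4,6): δ = 85.66°  ·
  (5,6): δ = 133.62°  ·
antipodal pairs: 7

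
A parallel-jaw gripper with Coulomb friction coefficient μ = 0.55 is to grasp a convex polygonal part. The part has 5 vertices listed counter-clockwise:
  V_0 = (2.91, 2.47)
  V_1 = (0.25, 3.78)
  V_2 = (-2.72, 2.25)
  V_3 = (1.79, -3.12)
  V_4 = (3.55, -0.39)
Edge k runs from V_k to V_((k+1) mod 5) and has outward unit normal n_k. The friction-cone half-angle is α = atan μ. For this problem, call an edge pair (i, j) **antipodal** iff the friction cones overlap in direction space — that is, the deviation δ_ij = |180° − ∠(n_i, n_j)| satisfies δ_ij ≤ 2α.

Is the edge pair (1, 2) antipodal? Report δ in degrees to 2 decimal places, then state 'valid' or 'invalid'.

α = atan 0.55 = 28.81°;  2α = 57.62°
edge 1: e_1 = (-2.97, -1.53);  n_1 = (-0.4580, +0.8890)
edge 2: e_2 = (+4.51, -5.37);  n_2 = (-0.7658, -0.6431)
∠(n_1, n_2) = 102.77°
δ = |180° − 102.77°| = 77.23°
77.23° > 2α = 57.62°  →  invalid

δ = 77.23°, invalid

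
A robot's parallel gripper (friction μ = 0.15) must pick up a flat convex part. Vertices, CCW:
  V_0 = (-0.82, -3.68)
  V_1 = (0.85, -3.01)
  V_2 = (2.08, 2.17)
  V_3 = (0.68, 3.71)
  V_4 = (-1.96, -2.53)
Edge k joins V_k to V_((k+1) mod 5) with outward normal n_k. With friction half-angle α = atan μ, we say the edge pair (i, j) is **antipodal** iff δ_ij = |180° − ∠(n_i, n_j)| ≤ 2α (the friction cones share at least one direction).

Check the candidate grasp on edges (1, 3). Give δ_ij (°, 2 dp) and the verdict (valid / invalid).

α = atan 0.15 = 8.53°;  2α = 17.06°
edge 1: e_1 = (+1.23, +5.18);  n_1 = (+0.9729, -0.2310)
edge 3: e_3 = (-2.64, -6.24);  n_3 = (-0.9210, +0.3896)
∠(n_1, n_3) = 170.43°
δ = |180° − 170.43°| = 9.57°
9.57° ≤ 2α = 17.06°  →  valid

δ = 9.57°, valid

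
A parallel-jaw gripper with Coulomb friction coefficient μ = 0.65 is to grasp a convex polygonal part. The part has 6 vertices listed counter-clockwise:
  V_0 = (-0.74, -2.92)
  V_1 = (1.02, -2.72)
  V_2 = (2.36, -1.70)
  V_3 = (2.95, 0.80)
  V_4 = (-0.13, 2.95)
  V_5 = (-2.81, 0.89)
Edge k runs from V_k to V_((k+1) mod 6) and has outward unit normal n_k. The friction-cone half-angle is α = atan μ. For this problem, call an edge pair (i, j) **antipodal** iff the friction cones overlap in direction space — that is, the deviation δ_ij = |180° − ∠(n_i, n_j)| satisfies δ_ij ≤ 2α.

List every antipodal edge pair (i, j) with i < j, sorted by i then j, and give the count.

α = atan 0.65 = 33.02°;  2α = 66.05°
n_0 = (+0.1129, -0.9936)
n_1 = (+0.6057, -0.7957)
n_2 = (+0.9733, -0.2297)
n_3 = (+0.5724, +0.8200)
n_4 = (-0.6094, +0.7928)
n_5 = (-0.8787, -0.4774)
  (0,1): δ = 149.20°  ·
  (0,2): δ = 109.76°  ·
  (0,3): δ = 41.40°  ✓
  (0,4): δ = 31.06°  ✓
  (0,5): δ = 112.03°  ·
  (1,2): δ = 140.56°  ·
  (1,3): δ = 72.20°  ·
  (1,4): δ = 0.27°  ✓
  (1,5): δ = 81.24°  ·
  (2,3): δ = 111.64°  ·
  (2,4): δ = 39.17°  ✓
  (2,5): δ = 41.79°  ✓
  (3,4): δ = 107.54°  ·
  (3,5): δ = 26.57°  ✓
  (4,5): δ = 99.03°  ·
antipodal pairs: 6

count = 6; pairs: (0,3), (0,4), (1,4), (2,4), (2,5), (3,5)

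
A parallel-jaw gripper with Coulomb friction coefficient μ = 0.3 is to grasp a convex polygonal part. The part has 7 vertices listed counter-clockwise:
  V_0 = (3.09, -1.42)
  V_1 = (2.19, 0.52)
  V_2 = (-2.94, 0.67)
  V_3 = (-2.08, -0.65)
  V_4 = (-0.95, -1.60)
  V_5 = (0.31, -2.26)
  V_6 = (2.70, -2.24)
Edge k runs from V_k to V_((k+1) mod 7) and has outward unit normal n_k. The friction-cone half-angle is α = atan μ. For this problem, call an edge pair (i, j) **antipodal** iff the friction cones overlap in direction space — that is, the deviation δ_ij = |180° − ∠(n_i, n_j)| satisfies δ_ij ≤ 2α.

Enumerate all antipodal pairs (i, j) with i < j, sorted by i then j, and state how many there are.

count = 4; pairs: (0,2), (0,3), (1,4), (1,5)

α = atan 0.3 = 16.70°;  2α = 33.40°
n_0 = (+0.9071, +0.4208)
n_1 = (+0.0292, +0.9996)
n_2 = (-0.8379, -0.5459)
n_3 = (-0.6435, -0.7654)
n_4 = (-0.4640, -0.8858)
n_5 = (+0.0084, -1.0000)
n_6 = (+0.9031, -0.4295)
  (0,1): δ = 116.56°  ·
  (0,2): δ = 8.20°  ✓
  (0,3): δ = 25.06°  ✓
  (0,4): δ = 37.47°  ·
  (0,5): δ = 65.59°  ·
  (0,6): δ = 129.68°  ·
  (1,2): δ = 55.24°  ·
  (1,3): δ = 38.38°  ·
  (1,4): δ = 25.97°  ✓
  (1,5): δ = 2.15°  ✓
  (1,6): δ = 66.24°  ·
  (2,3): δ = 163.14°  ·
  (2,4): δ = 150.73°  ·
  (2,5): δ = 122.61°  ·
  (2,6): δ = 58.52°  ·
  (3,4): δ = 167.59°  ·
  (3,5): δ = 139.47°  ·
  (3,6): δ = 75.38°  ·
  (4,5): δ = 151.87°  ·
  (4,6): δ = 87.79°  ·
  (5,6): δ = 115.92°  ·
antipodal pairs: 4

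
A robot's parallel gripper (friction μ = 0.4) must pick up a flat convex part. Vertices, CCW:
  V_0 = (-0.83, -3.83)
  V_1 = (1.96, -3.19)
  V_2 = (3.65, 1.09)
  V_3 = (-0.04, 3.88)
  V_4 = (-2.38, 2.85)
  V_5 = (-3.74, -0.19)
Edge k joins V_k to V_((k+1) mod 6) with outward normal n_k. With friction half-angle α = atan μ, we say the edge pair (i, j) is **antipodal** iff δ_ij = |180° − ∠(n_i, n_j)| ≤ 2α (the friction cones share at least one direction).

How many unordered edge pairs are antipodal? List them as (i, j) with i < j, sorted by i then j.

count = 3; pairs: (0,3), (1,4), (2,5)

α = atan 0.4 = 21.80°;  2α = 43.60°
n_0 = (+0.2236, -0.9747)
n_1 = (+0.9301, -0.3673)
n_2 = (+0.6031, +0.7977)
n_3 = (-0.4029, +0.9153)
n_4 = (-0.9128, +0.4084)
n_5 = (-0.7811, -0.6244)
  (0,1): δ = 124.47°  ·
  (0,2): δ = 50.01°  ·
  (0,3): δ = 10.84°  ✓
  (0,4): δ = 52.98°  ·
  (0,5): δ = 115.72°  ·
  (1,2): δ = 105.55°  ·
  (1,3): δ = 44.70°  ·
  (1,4): δ = 2.56°  ✓
  (1,5): δ = 60.19°  ·
  (2,3): δ = 119.15°  ·
  (2,4): δ = 77.01°  ·
  (2,5): δ = 14.27°  ✓
  (3,4): δ = 137.86°  ·
  (3,5): δ = 75.12°  ·
  (4,5): δ = 117.26°  ·
antipodal pairs: 3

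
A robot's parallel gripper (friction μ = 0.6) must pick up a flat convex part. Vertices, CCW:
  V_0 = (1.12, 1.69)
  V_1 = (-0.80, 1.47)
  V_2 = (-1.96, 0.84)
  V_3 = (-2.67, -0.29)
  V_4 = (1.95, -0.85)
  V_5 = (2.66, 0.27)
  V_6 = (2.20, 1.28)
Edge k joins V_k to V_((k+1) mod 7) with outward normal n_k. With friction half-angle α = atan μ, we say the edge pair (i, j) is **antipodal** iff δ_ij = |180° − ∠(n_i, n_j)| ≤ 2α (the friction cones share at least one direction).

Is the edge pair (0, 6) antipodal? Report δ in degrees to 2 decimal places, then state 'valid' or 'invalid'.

δ = 152.68°, invalid

α = atan 0.6 = 30.96°;  2α = 61.93°
edge 0: e_0 = (-1.92, -0.22);  n_0 = (-0.1138, +0.9935)
edge 6: e_6 = (-1.08, +0.41);  n_6 = (+0.3549, +0.9349)
∠(n_0, n_6) = 27.32°
δ = |180° − 27.32°| = 152.68°
152.68° > 2α = 61.93°  →  invalid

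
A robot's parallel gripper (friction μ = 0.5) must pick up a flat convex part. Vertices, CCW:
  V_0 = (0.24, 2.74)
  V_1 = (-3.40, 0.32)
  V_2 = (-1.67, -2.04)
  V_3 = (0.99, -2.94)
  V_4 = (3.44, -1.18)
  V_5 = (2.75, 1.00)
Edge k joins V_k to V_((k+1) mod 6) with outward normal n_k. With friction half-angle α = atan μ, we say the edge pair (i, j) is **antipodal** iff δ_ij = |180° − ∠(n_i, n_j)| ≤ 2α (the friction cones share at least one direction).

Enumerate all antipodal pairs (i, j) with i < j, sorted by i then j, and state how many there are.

α = atan 0.5 = 26.57°;  2α = 53.13°
n_0 = (-0.5536, +0.8328)
n_1 = (-0.8065, -0.5912)
n_2 = (-0.3205, -0.9472)
n_3 = (+0.5834, -0.8122)
n_4 = (+0.9534, +0.3018)
n_5 = (+0.5697, +0.8218)
  (0,1): δ = 87.37°  ·
  (0,2): δ = 52.31°  ✓
  (0,3): δ = 2.07°  ✓
  (0,4): δ = 73.95°  ·
  (0,5): δ = 111.65°  ·
  (1,2): δ = 144.94°  ·
  (1,3): δ = 90.55°  ·
  (1,4): δ = 18.68°  ✓
  (1,5): δ = 19.03°  ✓
  (2,3): δ = 125.61°  ·
  (2,4): δ = 53.74°  ·
  (2,5): δ = 16.04°  ✓
  (3,4): δ = 108.13°  ·
  (3,5): δ = 70.42°  ·
  (4,5): δ = 142.29°  ·
antipodal pairs: 5

count = 5; pairs: (0,2), (0,3), (1,4), (1,5), (2,5)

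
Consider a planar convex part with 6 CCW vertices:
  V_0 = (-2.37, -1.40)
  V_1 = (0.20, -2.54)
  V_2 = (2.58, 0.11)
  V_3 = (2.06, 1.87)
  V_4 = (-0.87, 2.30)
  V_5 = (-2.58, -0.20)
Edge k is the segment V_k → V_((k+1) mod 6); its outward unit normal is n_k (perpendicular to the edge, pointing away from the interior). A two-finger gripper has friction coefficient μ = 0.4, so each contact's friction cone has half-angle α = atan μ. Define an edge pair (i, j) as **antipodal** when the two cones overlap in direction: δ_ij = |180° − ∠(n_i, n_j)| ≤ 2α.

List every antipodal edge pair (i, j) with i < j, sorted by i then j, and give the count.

α = atan 0.4 = 21.80°;  2α = 43.60°
n_0 = (-0.4055, -0.9141)
n_1 = (+0.7440, -0.6682)
n_2 = (+0.9590, +0.2833)
n_3 = (+0.1452, +0.9894)
n_4 = (-0.8254, +0.5646)
n_5 = (-0.9850, -0.1724)
  (0,1): δ = 108.01°  ·
  (0,2): δ = 49.62°  ·
  (0,3): δ = 15.57°  ✓
  (0,4): δ = 79.55°  ·
  (0,5): δ = 123.85°  ·
  (1,2): δ = 121.61°  ·
  (1,3): δ = 56.42°  ·
  (1,4): δ = 7.56°  ✓
  (1,5): δ = 51.85°  ·
  (2,3): δ = 114.81°  ·
  (2,4): δ = 50.83°  ·
  (2,5): δ = 6.53°  ✓
  (3,4): δ = 116.02°  ·
  (3,5): δ = 71.72°  ·
  (4,5): δ = 135.70°  ·
antipodal pairs: 3

count = 3; pairs: (0,3), (1,4), (2,5)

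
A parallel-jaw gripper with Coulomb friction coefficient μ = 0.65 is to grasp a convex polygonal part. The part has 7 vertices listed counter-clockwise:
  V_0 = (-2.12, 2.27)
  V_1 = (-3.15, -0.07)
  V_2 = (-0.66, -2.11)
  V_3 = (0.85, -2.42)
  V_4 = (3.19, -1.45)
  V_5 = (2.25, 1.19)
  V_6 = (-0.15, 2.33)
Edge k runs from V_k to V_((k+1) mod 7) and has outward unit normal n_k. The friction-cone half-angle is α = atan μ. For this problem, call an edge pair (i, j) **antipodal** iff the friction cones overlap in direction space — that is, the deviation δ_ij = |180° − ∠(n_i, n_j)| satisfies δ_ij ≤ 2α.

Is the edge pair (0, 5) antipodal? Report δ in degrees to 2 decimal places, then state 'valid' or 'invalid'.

δ = 88.35°, invalid

α = atan 0.65 = 33.02°;  2α = 66.05°
edge 0: e_0 = (-1.03, -2.34);  n_0 = (-0.9153, +0.4029)
edge 5: e_5 = (-2.40, +1.14);  n_5 = (+0.4291, +0.9033)
∠(n_0, n_5) = 91.65°
δ = |180° − 91.65°| = 88.35°
88.35° > 2α = 66.05°  →  invalid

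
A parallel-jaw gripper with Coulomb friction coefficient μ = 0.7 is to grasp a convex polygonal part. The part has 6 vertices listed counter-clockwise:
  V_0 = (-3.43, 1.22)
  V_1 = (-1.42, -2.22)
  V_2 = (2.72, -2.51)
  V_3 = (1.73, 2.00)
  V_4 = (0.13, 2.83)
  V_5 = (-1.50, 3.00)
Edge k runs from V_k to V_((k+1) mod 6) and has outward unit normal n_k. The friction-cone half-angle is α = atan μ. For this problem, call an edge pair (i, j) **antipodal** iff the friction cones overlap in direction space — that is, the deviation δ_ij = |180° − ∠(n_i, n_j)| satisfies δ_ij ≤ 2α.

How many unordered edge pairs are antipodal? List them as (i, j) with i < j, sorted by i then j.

α = atan 0.7 = 34.99°;  2α = 69.98°
n_0 = (-0.8634, -0.5045)
n_1 = (-0.0699, -0.9976)
n_2 = (+0.9767, +0.2144)
n_3 = (+0.4605, +0.8877)
n_4 = (+0.1037, +0.9946)
n_5 = (-0.6780, +0.7351)
  (0,1): δ = 124.30°  ·
  (0,2): δ = 17.92°  ✓
  (0,3): δ = 32.28°  ✓
  (0,4): δ = 53.75°  ✓
  (0,5): δ = 102.39°  ·
  (1,2): δ = 73.61°  ·
  (1,3): δ = 23.41°  ✓
  (1,4): δ = 1.95°  ✓
  (1,5): δ = 46.69°  ✓
  (2,3): δ = 129.80°  ·
  (2,4): δ = 108.33°  ·
  (2,5): δ = 59.70°  ✓
  (3,4): δ = 158.54°  ·
  (3,5): δ = 109.90°  ·
  (4,5): δ = 131.36°  ·
antipodal pairs: 7

count = 7; pairs: (0,2), (0,3), (0,4), (1,3), (1,4), (1,5), (2,5)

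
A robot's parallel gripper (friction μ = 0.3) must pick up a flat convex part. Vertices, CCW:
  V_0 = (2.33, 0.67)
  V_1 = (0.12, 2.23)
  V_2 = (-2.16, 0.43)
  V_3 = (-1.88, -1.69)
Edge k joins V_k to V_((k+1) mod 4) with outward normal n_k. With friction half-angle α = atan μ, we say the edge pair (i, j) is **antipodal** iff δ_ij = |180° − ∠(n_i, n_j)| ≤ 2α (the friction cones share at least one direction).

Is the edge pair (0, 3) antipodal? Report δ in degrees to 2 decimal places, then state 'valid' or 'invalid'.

α = atan 0.3 = 16.70°;  2α = 33.40°
edge 0: e_0 = (-2.21, +1.56);  n_0 = (+0.5767, +0.8170)
edge 3: e_3 = (+4.21, +2.36);  n_3 = (+0.4890, -0.8723)
∠(n_0, n_3) = 115.51°
δ = |180° − 115.51°| = 64.49°
64.49° > 2α = 33.40°  →  invalid

δ = 64.49°, invalid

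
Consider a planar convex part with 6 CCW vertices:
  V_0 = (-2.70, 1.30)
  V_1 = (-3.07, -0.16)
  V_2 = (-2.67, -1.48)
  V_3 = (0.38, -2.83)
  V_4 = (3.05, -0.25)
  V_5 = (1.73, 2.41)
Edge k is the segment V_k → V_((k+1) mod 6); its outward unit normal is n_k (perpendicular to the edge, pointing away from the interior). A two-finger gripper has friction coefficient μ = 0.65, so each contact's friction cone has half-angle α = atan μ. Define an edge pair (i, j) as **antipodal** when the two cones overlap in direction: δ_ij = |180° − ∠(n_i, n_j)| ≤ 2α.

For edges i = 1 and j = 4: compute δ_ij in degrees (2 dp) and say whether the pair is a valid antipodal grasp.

δ = 9.53°, valid

α = atan 0.65 = 33.02°;  2α = 66.05°
edge 1: e_1 = (+0.40, -1.32);  n_1 = (-0.9570, -0.2900)
edge 4: e_4 = (-1.32, +2.66);  n_4 = (+0.8958, +0.4445)
∠(n_1, n_4) = 170.47°
δ = |180° − 170.47°| = 9.53°
9.53° ≤ 2α = 66.05°  →  valid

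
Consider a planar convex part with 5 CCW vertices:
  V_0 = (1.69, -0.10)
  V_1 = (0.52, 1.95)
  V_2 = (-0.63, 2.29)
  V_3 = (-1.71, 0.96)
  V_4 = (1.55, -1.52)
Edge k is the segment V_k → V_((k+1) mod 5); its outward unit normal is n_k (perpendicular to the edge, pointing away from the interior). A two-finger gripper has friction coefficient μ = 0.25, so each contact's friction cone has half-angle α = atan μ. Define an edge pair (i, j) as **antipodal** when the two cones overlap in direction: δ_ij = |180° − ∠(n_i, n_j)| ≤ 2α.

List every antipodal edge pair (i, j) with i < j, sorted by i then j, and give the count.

count = 2; pairs: (0,3), (1,3)

α = atan 0.25 = 14.04°;  2α = 28.07°
n_0 = (+0.8685, +0.4957)
n_1 = (+0.2835, +0.9590)
n_2 = (-0.7763, +0.6304)
n_3 = (-0.6055, -0.7959)
n_4 = (+0.9952, -0.0981)
  (0,1): δ = 136.19°  ·
  (0,2): δ = 68.79°  ·
  (0,3): δ = 23.02°  ✓
  (0,4): δ = 144.65°  ·
  (1,2): δ = 112.61°  ·
  (1,3): δ = 20.79°  ✓
  (1,4): δ = 100.84°  ·
  (2,3): δ = 88.18°  ·
  (2,4): δ = 33.45°  ·
  (3,4): δ = 58.37°  ·
antipodal pairs: 2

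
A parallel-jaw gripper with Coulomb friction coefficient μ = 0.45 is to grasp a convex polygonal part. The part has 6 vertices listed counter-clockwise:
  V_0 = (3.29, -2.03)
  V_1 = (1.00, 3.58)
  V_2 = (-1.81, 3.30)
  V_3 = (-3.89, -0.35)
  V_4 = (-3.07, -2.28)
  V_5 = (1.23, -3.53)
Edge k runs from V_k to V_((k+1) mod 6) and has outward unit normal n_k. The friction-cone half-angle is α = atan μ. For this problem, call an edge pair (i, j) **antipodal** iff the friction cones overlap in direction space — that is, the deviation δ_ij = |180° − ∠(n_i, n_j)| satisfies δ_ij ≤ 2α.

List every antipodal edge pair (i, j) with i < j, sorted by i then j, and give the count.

α = atan 0.45 = 24.23°;  2α = 48.46°
n_0 = (+0.9258, +0.3779)
n_1 = (-0.0992, +0.9951)
n_2 = (-0.8688, +0.4951)
n_3 = (-0.9204, -0.3910)
n_4 = (-0.2791, -0.9602)
n_5 = (+0.5886, -0.8084)
  (0,1): δ = 106.51°  ·
  (0,2): δ = 51.88°  ·
  (0,3): δ = 0.81°  ✓
  (0,4): δ = 51.59°  ·
  (0,5): δ = 103.86°  ·
  (1,2): δ = 125.37°  ·
  (1,3): δ = 72.67°  ·
  (1,4): δ = 21.90°  ✓
  (1,5): δ = 30.37°  ✓
  (2,3): δ = 127.30°  ·
  (2,4): δ = 76.53°  ·
  (2,5): δ = 24.26°  ✓
  (3,4): δ = 129.23°  ·
  (3,5): δ = 76.96°  ·
  (4,5): δ = 127.73°  ·
antipodal pairs: 4

count = 4; pairs: (0,3), (1,4), (1,5), (2,5)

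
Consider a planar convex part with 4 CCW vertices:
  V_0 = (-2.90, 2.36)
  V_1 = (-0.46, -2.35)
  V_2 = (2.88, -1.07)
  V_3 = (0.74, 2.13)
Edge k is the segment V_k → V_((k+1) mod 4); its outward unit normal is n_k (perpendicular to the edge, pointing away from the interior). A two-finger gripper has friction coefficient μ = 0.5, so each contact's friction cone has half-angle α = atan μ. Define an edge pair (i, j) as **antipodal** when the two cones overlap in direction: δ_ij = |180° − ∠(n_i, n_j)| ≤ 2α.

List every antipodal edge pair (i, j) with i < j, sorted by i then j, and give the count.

α = atan 0.5 = 26.57°;  2α = 53.13°
n_0 = (-0.8879, -0.4600)
n_1 = (+0.3579, -0.9338)
n_2 = (+0.8313, +0.5559)
n_3 = (+0.0631, +0.9980)
  (0,1): δ = 96.42°  ·
  (0,2): δ = 6.39°  ✓
  (0,3): δ = 59.00°  ·
  (1,2): δ = 77.20°  ·
  (1,3): δ = 24.58°  ✓
  (2,3): δ = 127.39°  ·
antipodal pairs: 2

count = 2; pairs: (0,2), (1,3)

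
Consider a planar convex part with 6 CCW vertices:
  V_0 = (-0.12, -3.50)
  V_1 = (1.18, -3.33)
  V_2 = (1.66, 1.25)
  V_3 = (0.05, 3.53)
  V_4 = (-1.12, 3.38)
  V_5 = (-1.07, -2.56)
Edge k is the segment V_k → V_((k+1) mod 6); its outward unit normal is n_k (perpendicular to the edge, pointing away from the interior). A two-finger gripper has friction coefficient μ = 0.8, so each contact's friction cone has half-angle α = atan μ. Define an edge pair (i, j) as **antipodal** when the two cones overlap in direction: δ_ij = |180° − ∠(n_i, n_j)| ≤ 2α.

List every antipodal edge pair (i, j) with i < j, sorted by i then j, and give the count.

count = 8; pairs: (0,2), (0,3), (1,3), (1,4), (1,5), (2,4), (2,5), (3,5)

α = atan 0.8 = 38.66°;  2α = 77.32°
n_0 = (+0.1297, -0.9916)
n_1 = (+0.9946, -0.1042)
n_2 = (+0.8169, +0.5768)
n_3 = (-0.1272, +0.9919)
n_4 = (-1.0000, -0.0084)
n_5 = (-0.7034, -0.7108)
  (0,1): δ = 103.43°  ·
  (0,2): δ = 62.22°  ✓
  (0,3): δ = 0.14°  ✓
  (0,4): δ = 83.03°  ·
  (0,5): δ = 127.85°  ·
  (1,2): δ = 138.79°  ·
  (1,3): δ = 76.71°  ✓
  (1,4): δ = 6.47°  ✓
  (1,5): δ = 51.29°  ✓
  (2,3): δ = 117.92°  ·
  (2,4): δ = 34.75°  ✓
  (2,5): δ = 10.08°  ✓
  (3,4): δ = 96.82°  ·
  (3,5): δ = 52.00°  ✓
  (4,5): δ = 135.18°  ·
antipodal pairs: 8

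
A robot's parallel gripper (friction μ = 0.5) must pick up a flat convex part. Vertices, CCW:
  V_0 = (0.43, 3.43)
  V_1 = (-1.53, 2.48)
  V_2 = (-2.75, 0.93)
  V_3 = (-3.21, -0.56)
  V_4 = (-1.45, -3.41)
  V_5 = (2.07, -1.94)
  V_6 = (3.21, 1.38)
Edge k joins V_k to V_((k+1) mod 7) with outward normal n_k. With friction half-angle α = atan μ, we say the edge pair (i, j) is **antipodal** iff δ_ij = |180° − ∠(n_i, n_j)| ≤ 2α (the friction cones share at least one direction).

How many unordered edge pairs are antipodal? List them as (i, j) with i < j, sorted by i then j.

count = 8; pairs: (0,4), (0,5), (1,4), (1,5), (2,4), (2,5), (3,5), (3,6)

α = atan 0.5 = 26.57°;  2α = 53.13°
n_0 = (-0.4362, +0.8999)
n_1 = (-0.7858, +0.6185)
n_2 = (-0.9555, +0.2950)
n_3 = (-0.8508, -0.5254)
n_4 = (+0.3854, -0.9228)
n_5 = (+0.9458, -0.3248)
n_6 = (+0.5935, +0.8048)
  (0,1): δ = 154.07°  ·
  (0,2): δ = 133.02°  ·
  (0,3): δ = 84.16°  ·
  (0,4): δ = 3.19°  ✓
  (0,5): δ = 45.19°  ✓
  (0,6): δ = 117.74°  ·
  (1,2): δ = 158.95°  ·
  (1,3): δ = 110.10°  ·
  (1,4): δ = 29.13°  ✓
  (1,5): δ = 19.26°  ✓
  (1,6): δ = 91.80°  ·
  (2,3): δ = 131.15°  ·
  (2,4): δ = 50.18°  ✓
  (2,5): δ = 1.79°  ✓
  (2,6): δ = 70.75°  ·
  (3,4): δ = 99.03°  ·
  (3,5): δ = 50.65°  ✓
  (3,6): δ = 21.90°  ✓
  (4,5): δ = 131.62°  ·
  (4,6): δ = 59.07°  ·
  (5,6): δ = 107.45°  ·
antipodal pairs: 8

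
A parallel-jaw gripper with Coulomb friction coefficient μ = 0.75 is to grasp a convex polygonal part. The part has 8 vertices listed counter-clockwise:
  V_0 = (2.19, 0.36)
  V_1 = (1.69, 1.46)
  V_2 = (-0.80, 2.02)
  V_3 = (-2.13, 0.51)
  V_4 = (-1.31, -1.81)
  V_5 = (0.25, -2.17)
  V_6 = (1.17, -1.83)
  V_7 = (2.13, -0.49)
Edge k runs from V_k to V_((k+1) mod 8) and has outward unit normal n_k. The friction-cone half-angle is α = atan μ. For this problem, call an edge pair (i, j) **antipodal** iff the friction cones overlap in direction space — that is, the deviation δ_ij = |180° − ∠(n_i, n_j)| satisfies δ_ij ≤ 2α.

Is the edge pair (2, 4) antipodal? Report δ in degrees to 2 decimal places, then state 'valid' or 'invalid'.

α = atan 0.75 = 36.87°;  2α = 73.74°
edge 2: e_2 = (-1.33, -1.51);  n_2 = (-0.7504, +0.6610)
edge 4: e_4 = (+1.56, -0.36);  n_4 = (-0.2249, -0.9744)
∠(n_2, n_4) = 118.38°
δ = |180° − 118.38°| = 61.62°
61.62° ≤ 2α = 73.74°  →  valid

δ = 61.62°, valid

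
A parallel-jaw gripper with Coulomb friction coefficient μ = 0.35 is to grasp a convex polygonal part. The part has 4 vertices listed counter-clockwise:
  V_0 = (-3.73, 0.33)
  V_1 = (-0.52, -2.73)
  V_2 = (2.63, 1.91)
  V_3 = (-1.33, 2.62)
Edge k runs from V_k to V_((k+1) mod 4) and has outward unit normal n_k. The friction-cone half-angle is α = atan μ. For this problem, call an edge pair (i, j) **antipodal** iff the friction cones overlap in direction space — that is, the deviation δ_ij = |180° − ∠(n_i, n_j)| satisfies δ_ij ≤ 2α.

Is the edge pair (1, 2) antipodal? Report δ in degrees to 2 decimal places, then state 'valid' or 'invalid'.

α = atan 0.35 = 19.29°;  2α = 38.58°
edge 1: e_1 = (+3.15, +4.64);  n_1 = (+0.8274, -0.5617)
edge 2: e_2 = (-3.96, +0.71);  n_2 = (+0.1765, +0.9843)
∠(n_1, n_2) = 114.01°
δ = |180° − 114.01°| = 65.99°
65.99° > 2α = 38.58°  →  invalid

δ = 65.99°, invalid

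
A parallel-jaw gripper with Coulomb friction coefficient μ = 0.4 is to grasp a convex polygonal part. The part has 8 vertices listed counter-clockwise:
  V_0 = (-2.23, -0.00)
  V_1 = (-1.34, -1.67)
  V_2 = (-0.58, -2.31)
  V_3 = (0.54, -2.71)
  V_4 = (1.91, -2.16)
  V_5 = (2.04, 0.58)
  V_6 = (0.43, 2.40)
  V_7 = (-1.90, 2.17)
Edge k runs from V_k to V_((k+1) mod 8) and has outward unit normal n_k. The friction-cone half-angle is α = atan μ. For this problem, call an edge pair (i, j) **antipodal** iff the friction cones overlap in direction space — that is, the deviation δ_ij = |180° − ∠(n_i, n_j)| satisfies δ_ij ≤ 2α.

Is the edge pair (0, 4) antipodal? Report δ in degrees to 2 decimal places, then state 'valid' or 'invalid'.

α = atan 0.4 = 21.80°;  2α = 43.60°
edge 0: e_0 = (+0.89, -1.67);  n_0 = (-0.8825, -0.4703)
edge 4: e_4 = (+0.13, +2.74);  n_4 = (+0.9989, -0.0474)
∠(n_0, n_4) = 149.23°
δ = |180° − 149.23°| = 30.77°
30.77° ≤ 2α = 43.60°  →  valid

δ = 30.77°, valid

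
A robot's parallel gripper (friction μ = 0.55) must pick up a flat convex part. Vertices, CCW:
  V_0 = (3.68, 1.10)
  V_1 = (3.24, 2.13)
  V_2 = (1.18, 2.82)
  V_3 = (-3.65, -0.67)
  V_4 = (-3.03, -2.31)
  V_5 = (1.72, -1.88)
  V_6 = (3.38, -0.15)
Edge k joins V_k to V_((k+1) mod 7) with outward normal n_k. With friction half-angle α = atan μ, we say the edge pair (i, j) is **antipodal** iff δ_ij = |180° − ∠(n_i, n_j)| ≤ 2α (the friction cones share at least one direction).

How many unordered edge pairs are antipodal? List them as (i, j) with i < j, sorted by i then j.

α = atan 0.55 = 28.81°;  2α = 57.62°
n_0 = (+0.9196, +0.3928)
n_1 = (+0.3176, +0.9482)
n_2 = (-0.5857, +0.8105)
n_3 = (-0.9354, -0.3536)
n_4 = (+0.0902, -0.9959)
n_5 = (+0.7216, -0.6924)
n_6 = (+0.9724, -0.2334)
  (0,1): δ = 131.65°  ·
  (0,2): δ = 77.28°  ·
  (0,3): δ = 2.42°  ✓
  (0,4): δ = 72.04°  ·
  (0,5): δ = 113.05°  ·
  (0,6): δ = 143.37°  ·
  (1,2): δ = 125.63°  ·
  (1,3): δ = 50.77°  ✓
  (1,4): δ = 23.69°  ✓
  (1,5): δ = 64.70°  ·
  (1,6): δ = 95.02°  ·
  (2,3): δ = 105.14°  ·
  (2,4): δ = 30.68°  ✓
  (2,5): δ = 10.33°  ✓
  (2,6): δ = 40.65°  ✓
  (3,4): δ = 105.54°  ·
  (3,5): δ = 64.53°  ·
  (3,6): δ = 34.20°  ✓
  (4,5): δ = 138.99°  ·
  (4,6): δ = 108.67°  ·
  (5,6): δ = 149.68°  ·
antipodal pairs: 7

count = 7; pairs: (0,3), (1,3), (1,4), (2,4), (2,5), (2,6), (3,6)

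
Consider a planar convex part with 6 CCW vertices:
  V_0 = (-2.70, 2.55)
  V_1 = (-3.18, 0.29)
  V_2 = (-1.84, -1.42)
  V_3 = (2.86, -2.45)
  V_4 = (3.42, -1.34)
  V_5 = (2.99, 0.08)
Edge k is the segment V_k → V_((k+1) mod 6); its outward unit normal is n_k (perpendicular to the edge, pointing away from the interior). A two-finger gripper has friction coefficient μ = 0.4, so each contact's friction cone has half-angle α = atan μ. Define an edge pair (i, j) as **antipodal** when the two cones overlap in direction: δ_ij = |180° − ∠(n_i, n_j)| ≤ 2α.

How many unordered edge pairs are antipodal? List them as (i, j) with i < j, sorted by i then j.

count = 5; pairs: (0,3), (0,4), (1,4), (1,5), (2,5)

α = atan 0.4 = 21.80°;  2α = 43.60°
n_0 = (-0.9782, +0.2078)
n_1 = (-0.7871, -0.6168)
n_2 = (-0.2141, -0.9768)
n_3 = (+0.8928, -0.4504)
n_4 = (+0.9571, +0.2898)
n_5 = (+0.3982, +0.9173)
  (0,1): δ = 129.93°  ·
  (0,2): δ = 90.37°  ·
  (0,3): δ = 14.78°  ✓
  (0,4): δ = 28.84°  ✓
  (0,5): δ = 78.53°  ·
  (1,2): δ = 140.44°  ·
  (1,3): δ = 64.85°  ·
  (1,4): δ = 21.24°  ✓
  (1,5): δ = 28.45°  ✓
  (2,3): δ = 104.41°  ·
  (2,4): δ = 60.79°  ·
  (2,5): δ = 11.10°  ✓
  (3,4): δ = 136.38°  ·
  (3,5): δ = 86.69°  ·
  (4,5): δ = 130.31°  ·
antipodal pairs: 5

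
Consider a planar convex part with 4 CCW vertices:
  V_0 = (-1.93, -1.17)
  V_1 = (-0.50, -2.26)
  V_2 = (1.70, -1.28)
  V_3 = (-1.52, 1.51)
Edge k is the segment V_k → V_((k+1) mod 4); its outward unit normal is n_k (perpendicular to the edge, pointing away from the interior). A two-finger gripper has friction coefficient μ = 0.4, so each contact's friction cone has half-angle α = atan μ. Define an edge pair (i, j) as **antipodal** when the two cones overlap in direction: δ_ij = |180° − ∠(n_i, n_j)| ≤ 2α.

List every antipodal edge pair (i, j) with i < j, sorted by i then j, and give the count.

α = atan 0.4 = 21.80°;  2α = 43.60°
n_0 = (-0.6062, -0.7953)
n_1 = (+0.4069, -0.9135)
n_2 = (+0.6548, +0.7558)
n_3 = (-0.9885, +0.1512)
  (0,1): δ = 118.67°  ·
  (0,2): δ = 3.59°  ✓
  (0,3): δ = 118.62°  ·
  (1,2): δ = 64.92°  ·
  (1,3): δ = 57.29°  ·
  (2,3): δ = 57.79°  ·
antipodal pairs: 1

count = 1; pairs: (0,2)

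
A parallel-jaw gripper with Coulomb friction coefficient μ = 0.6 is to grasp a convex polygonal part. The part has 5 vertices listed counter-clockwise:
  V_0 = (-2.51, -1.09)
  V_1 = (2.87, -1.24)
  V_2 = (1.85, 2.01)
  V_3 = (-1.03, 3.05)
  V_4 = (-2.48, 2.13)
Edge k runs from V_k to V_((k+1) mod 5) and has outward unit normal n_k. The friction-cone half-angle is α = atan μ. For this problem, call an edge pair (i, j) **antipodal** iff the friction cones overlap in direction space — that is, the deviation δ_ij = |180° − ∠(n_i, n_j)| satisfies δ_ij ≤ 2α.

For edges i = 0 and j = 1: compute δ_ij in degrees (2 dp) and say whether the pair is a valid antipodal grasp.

δ = 70.98°, invalid

α = atan 0.6 = 30.96°;  2α = 61.93°
edge 0: e_0 = (+5.38, -0.15);  n_0 = (-0.0279, -0.9996)
edge 1: e_1 = (-1.02, +3.25);  n_1 = (+0.9541, +0.2994)
∠(n_0, n_1) = 109.02°
δ = |180° − 109.02°| = 70.98°
70.98° > 2α = 61.93°  →  invalid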